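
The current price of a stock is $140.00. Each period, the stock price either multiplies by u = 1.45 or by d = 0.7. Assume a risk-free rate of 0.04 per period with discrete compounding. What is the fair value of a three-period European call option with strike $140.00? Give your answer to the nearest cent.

Risk-neutral probability p = (1 + 0.04 − 0.7)/(1.45 − 0.7) = 0.3400/0.7500 = 0.4533
Terminal stock prices: S_uuu = 426.8, S_uud = 206, S_udd = 99.47, S_ddd = 48.02
Terminal payoffs (S − K): max(286.8, 0) = 286.8, max(66.05, 0) = 66.05, max(-40.53, 0) = 0, max(-91.98, 0) = 0
Node uu (S = 294.4): V_uu = 1/1.04·[0.4533·286.8075 + 0.5467·66.0450] = 159.7346
Node ud (S = 142.1): V_ud = 1/1.04·[0.4533·66.0450 + 0.5467·0.0000] = 28.7888
Node dd (S = 68.6): V_dd = 1/1.04·[0.4533·0.0000 + 0.5467·0.0000] = 0.0000
Node u (S = 203): V_u = 1/1.04·[0.4533·159.7346 + 0.5467·28.7888] = 84.7605
Node d (S = 98): V_d = 1/1.04·[0.4533·28.7888 + 0.5467·0.0000] = 12.5490
Node 0 (S = 140): V_0 = 1/1.04·[0.4533·84.7605 + 0.5467·12.5490] = 43.5431

$43.54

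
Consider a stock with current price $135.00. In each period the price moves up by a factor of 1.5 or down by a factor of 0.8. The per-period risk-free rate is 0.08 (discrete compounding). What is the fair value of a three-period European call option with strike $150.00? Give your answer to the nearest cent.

$36.79

Risk-neutral probability p = (1 + 0.08 − 0.8)/(1.5 − 0.8) = 0.2800/0.7000 = 0.4000
Terminal stock prices: S_uuu = 455.6, S_uud = 243, S_udd = 129.6, S_ddd = 69.12
Terminal payoffs (S − K): max(305.6, 0) = 305.6, max(93, 0) = 93, max(-20.4, 0) = 0, max(-80.88, 0) = 0
Node uu (S = 303.8): V_uu = 1/1.08·[0.4000·305.6250 + 0.6000·93.0000] = 164.8611
Node ud (S = 162): V_ud = 1/1.08·[0.4000·93.0000 + 0.6000·0.0000] = 34.4444
Node dd (S = 86.4): V_dd = 1/1.08·[0.4000·0.0000 + 0.6000·0.0000] = 0.0000
Node u (S = 202.5): V_u = 1/1.08·[0.4000·164.8611 + 0.6000·34.4444] = 80.1955
Node d (S = 108): V_d = 1/1.08·[0.4000·34.4444 + 0.6000·0.0000] = 12.7572
Node 0 (S = 135): V_0 = 1/1.08·[0.4000·80.1955 + 0.6000·12.7572] = 36.7894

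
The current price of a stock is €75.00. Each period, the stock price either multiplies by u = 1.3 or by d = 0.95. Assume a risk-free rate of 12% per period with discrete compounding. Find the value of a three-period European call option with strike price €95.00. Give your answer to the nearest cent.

€12.27

Risk-neutral probability p = (1 + 0.12 − 0.95)/(1.3 − 0.95) = 0.1700/0.3500 = 0.4857
Terminal stock prices: S_uuu = 164.8, S_uud = 120.4, S_udd = 87.99, S_ddd = 64.3
Terminal payoffs (S − K): max(69.78, 0) = 69.78, max(25.41, 0) = 25.41, max(-7.006, 0) = 0, max(-30.7, 0) = 0
Node uu (S = 126.8): V_uu = 1/1.12·[0.4857·69.7750 + 0.5143·25.4125] = 41.9286
Node ud (S = 92.62): V_ud = 1/1.12·[0.4857·25.4125 + 0.5143·0.0000] = 11.0207
Node dd (S = 67.69): V_dd = 1/1.12·[0.4857·0.0000 + 0.5143·0.0000] = 0.0000
Node u (S = 97.5): V_u = 1/1.12·[0.4857·41.9286 + 0.5143·11.0207] = 23.2438
Node d (S = 71.25): V_d = 1/1.12·[0.4857·11.0207 + 0.5143·0.0000] = 4.7794
Node 0 (S = 75): V_0 = 1/1.12·[0.4857·23.2438 + 0.5143·4.7794] = 12.2749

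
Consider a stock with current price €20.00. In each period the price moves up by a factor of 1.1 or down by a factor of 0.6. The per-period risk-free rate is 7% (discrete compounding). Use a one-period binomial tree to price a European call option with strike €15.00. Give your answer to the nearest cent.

€6.15

Risk-neutral probability p = (1 + 0.07 − 0.6)/(1.1 − 0.6) = 0.4700/0.5000 = 0.9400
Terminal stock prices: S_u = 22, S_d = 12
Terminal payoffs (S − K): max(7, 0) = 7, max(-3, 0) = 0
Node 0 (S = 20): V_0 = 1/1.07·[0.9400·7.0000 + 0.0600·0.0000] = 6.1495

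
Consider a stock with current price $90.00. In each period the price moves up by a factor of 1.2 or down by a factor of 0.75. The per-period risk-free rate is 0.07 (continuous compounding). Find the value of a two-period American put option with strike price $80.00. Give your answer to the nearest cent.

$3.30

Risk-neutral probability p = (e^0.07 − 0.75)/(1.2 − 0.75) = 0.3225/0.4500 = 0.7167
Terminal stock prices: S_uu = 129.6, S_ud = 81, S_dd = 50.62
Terminal payoffs (K − S): max(-49.6, 0) = 0, max(-1, 0) = 0, max(29.38, 0) = 29.38
Node u (S = 108): continuation = e^(−0.07)·[0.7167·0.0000 + 0.2833·0.0000] = 0.0000; exercise value = 0.0000 ≤ continuation, so V_u = 0.0000
Node d (S = 67.5): continuation = e^(−0.07)·[0.7167·0.0000 + 0.2833·29.3750] = 7.7597; exercise value = 12.5000 > continuation, so V_d = 12.5000 (exercise)
Node 0 (S = 90): continuation = e^(−0.07)·[0.7167·0.0000 + 0.2833·12.5000] = 3.3020; exercise value = 0.0000 ≤ continuation, so V_0 = 3.3020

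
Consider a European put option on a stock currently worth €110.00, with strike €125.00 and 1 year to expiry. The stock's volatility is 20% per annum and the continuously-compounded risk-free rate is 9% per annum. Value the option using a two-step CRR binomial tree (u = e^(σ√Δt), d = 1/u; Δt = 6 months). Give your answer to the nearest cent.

€11.77

CRR parameters: u = e^(σ√Δt) = e^(0.2·√0.5) = 1.1519, d = 1/u = 0.8681
Per-period rate: rΔt = 0.09·0.5 = 0.045, so R = e^0.045 = 1.0460
Risk-neutral probability p = (e^0.045 − 0.8681)/(1.1519 − 0.8681) = 0.1779/0.2838 = 0.6269
Terminal stock prices: S_uu = 146, S_ud = 110, S_dd = 82.9
Terminal payoffs (K − S): max(-20.96, 0) = 0, max(15, 0) = 15, max(42.1, 0) = 42.1
Node u (S = 126.7): V_u = e^(−0.045)·[0.6269·0.0000 + 0.3731·15.0000] = 5.3503
Node d (S = 95.49): V_d = e^(−0.045)·[0.6269·15.0000 + 0.3731·42.0998] = 24.0061
Node 0 (S = 110): V_0 = e^(−0.045)·[0.6269·5.3503 + 0.3731·24.0061] = 11.7692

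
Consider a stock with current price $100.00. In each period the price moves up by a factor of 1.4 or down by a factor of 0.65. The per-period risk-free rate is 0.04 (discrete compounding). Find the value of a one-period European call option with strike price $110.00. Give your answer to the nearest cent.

$15.00

Risk-neutral probability p = (1 + 0.04 − 0.65)/(1.4 − 0.65) = 0.3900/0.7500 = 0.5200
Terminal stock prices: S_u = 140, S_d = 65
Terminal payoffs (S − K): max(30, 0) = 30, max(-45, 0) = 0
Node 0 (S = 100): V_0 = 1/1.04·[0.5200·30.0000 + 0.4800·0.0000] = 15.0000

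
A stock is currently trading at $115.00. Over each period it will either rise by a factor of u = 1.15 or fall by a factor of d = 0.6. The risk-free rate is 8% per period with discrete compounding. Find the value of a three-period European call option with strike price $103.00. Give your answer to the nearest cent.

Risk-neutral probability p = (1 + 0.08 − 0.6)/(1.15 − 0.6) = 0.4800/0.5500 = 0.8727
Terminal stock prices: S_uuu = 174.9, S_uud = 91.25, S_udd = 47.61, S_ddd = 24.84
Terminal payoffs (S − K): max(71.9, 0) = 71.9, max(-11.75, 0) = 0, max(-55.39, 0) = 0, max(-78.16, 0) = 0
Node uu (S = 152.1): V_uu = 1/1.08·[0.8727·71.9006 + 0.1273·0.0000] = 58.1015
Node ud (S = 79.35): V_ud = 1/1.08·[0.8727·0.0000 + 0.1273·0.0000] = 0.0000
Node dd (S = 41.4): V_dd = 1/1.08·[0.8727·0.0000 + 0.1273·0.0000] = 0.0000
Node u (S = 132.2): V_u = 1/1.08·[0.8727·58.1015 + 0.1273·0.0000] = 46.9507
Node d (S = 69): V_d = 1/1.08·[0.8727·0.0000 + 0.1273·0.0000] = 0.0000
Node 0 (S = 115): V_0 = 1/1.08·[0.8727·46.9507 + 0.1273·0.0000] = 37.9400

$37.94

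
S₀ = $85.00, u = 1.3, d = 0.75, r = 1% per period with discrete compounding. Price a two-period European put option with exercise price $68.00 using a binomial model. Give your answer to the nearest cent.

Risk-neutral probability p = (1 + 0.01 − 0.75)/(1.3 − 0.75) = 0.2600/0.5500 = 0.4727
Terminal stock prices: S_uu = 143.7, S_ud = 82.88, S_dd = 47.81
Terminal payoffs (K − S): max(-75.65, 0) = 0, max(-14.88, 0) = 0, max(20.19, 0) = 20.19
Node u (S = 110.5): V_u = 1/1.01·[0.4727·0.0000 + 0.5273·0.0000] = 0.0000
Node d (S = 63.75): V_d = 1/1.01·[0.4727·0.0000 + 0.5273·20.1875] = 10.5389
Node 0 (S = 85): V_0 = 1/1.01·[0.4727·0.0000 + 0.5273·10.5389] = 5.5019

$5.50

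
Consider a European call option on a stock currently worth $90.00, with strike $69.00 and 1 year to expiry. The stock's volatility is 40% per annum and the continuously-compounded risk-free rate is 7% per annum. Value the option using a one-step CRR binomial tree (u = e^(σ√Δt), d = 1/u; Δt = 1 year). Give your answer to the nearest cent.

$29.79

CRR parameters: u = e^(σ√Δt) = e^(0.4·√1) = 1.4918, d = 1/u = 0.6703
Per-period rate: rΔt = 0.07·1 = 0.07, so R = e^0.07 = 1.0725
Risk-neutral probability p = (e^0.07 − 0.6703)/(1.4918 − 0.6703) = 0.4022/0.8215 = 0.4896
Terminal stock prices: S_u = 134.3, S_d = 60.33
Terminal payoffs (S − K): max(65.26, 0) = 65.26, max(-8.671, 0) = 0
Node 0 (S = 90): V_0 = e^(−0.07)·[0.4896·65.2642 + 0.5104·0.0000] = 29.7916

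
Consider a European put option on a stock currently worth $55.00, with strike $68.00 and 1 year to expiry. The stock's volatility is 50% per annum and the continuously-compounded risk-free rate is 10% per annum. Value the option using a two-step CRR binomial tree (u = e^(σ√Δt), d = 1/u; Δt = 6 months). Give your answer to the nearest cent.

$15.74

CRR parameters: u = e^(σ√Δt) = e^(0.5·√0.5) = 1.4241, d = 1/u = 0.7022
Per-period rate: rΔt = 0.1·0.5 = 0.05, so R = e^0.05 = 1.0513
Risk-neutral probability p = (e^0.05 − 0.7022)/(1.4241 − 0.7022) = 0.3491/0.7219 = 0.4835
Terminal stock prices: S_uu = 111.5, S_ud = 55, S_dd = 27.12
Terminal payoffs (K − S): max(-43.55, 0) = 0, max(13, 0) = 13, max(40.88, 0) = 40.88
Node u (S = 78.33): V_u = e^(−0.05)·[0.4835·0.0000 + 0.5165·13.0000] = 6.3865
Node d (S = 38.62): V_d = e^(−0.05)·[0.4835·13.0000 + 0.5165·40.8812] = 26.0632
Node 0 (S = 55): V_0 = e^(−0.05)·[0.4835·6.3865 + 0.5165·26.0632] = 15.7417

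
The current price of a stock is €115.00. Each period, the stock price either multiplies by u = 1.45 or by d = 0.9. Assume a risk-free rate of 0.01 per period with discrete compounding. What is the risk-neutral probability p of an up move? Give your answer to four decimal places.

p = 0.2000

Risk-neutral probability p = (1 + 0.01 − 0.9)/(1.45 − 0.9) = 0.1100/0.5500 = 0.2000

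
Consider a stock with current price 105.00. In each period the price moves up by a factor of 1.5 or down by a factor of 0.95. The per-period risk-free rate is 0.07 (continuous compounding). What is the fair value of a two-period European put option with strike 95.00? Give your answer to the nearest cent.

0.12

Risk-neutral probability p = (e^0.07 − 0.95)/(1.5 − 0.95) = 0.1225/0.5500 = 0.2227
Terminal stock prices: S_uu = 236.2, S_ud = 149.6, S_dd = 94.76
Terminal payoffs (K − S): max(-141.2, 0) = 0, max(-54.62, 0) = 0, max(0.2375, 0) = 0.2375
Node u (S = 157.5): V_u = e^(−0.07)·[0.2227·0.0000 + 0.7773·0.0000] = 0.0000
Node d (S = 99.75): V_d = e^(−0.07)·[0.2227·0.0000 + 0.7773·0.2375] = 0.1721
Node 0 (S = 105): V_0 = e^(−0.07)·[0.2227·0.0000 + 0.7773·0.1721] = 0.1247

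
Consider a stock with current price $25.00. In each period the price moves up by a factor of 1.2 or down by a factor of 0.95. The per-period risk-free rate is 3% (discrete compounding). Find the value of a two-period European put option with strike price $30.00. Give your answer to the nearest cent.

Risk-neutral probability p = (1 + 0.03 − 0.95)/(1.2 − 0.95) = 0.0800/0.2500 = 0.3200
Terminal stock prices: S_uu = 36, S_ud = 28.5, S_dd = 22.56
Terminal payoffs (K − S): max(-6, 0) = 0, max(1.5, 0) = 1.5, max(7.438, 0) = 7.438
Node u (S = 30): V_u = 1/1.03·[0.3200·0.0000 + 0.6800·1.5000] = 0.9903
Node d (S = 23.75): V_d = 1/1.03·[0.3200·1.5000 + 0.6800·7.4375] = 5.3762
Node 0 (S = 25): V_0 = 1/1.03·[0.3200·0.9903 + 0.6800·5.3762] = 3.8570

$3.86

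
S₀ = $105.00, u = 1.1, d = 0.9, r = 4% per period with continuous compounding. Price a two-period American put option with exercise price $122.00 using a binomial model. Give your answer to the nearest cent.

Risk-neutral probability p = (e^0.04 − 0.9)/(1.1 − 0.9) = 0.1408/0.2000 = 0.7041
Terminal stock prices: S_uu = 127.1, S_ud = 104, S_dd = 85.05
Terminal payoffs (K − S): max(-5.05, 0) = 0, max(18.05, 0) = 18.05, max(36.95, 0) = 36.95
Node u (S = 115.5): continuation = e^(−0.04)·[0.7041·0.0000 + 0.2959·18.0500] = 5.1324; exercise value = 6.5000 > continuation, so V_u = 6.5000 (exercise)
Node d (S = 94.5): continuation = e^(−0.04)·[0.7041·18.0500 + 0.2959·36.9500] = 22.7163; exercise value = 27.5000 > continuation, so V_d = 27.5000 (exercise)
Node 0 (S = 105): continuation = e^(−0.04)·[0.7041·6.5000 + 0.2959·27.5000] = 12.2163; exercise value = 17.0000 > continuation, so V_0 = 17.0000 (exercise)

$17.00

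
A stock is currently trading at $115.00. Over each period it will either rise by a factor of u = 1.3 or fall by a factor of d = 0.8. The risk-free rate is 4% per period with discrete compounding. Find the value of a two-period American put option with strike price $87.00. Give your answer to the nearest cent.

$3.35

Risk-neutral probability p = (1 + 0.04 − 0.8)/(1.3 − 0.8) = 0.2400/0.5000 = 0.4800
Terminal stock prices: S_uu = 194.4, S_ud = 119.6, S_dd = 73.6
Terminal payoffs (K − S): max(-107.4, 0) = 0, max(-32.6, 0) = 0, max(13.4, 0) = 13.4
Node u (S = 149.5): continuation = 1/1.04·[0.4800·0.0000 + 0.5200·0.0000] = 0.0000; exercise value = 0.0000 ≤ continuation, so V_u = 0.0000
Node d (S = 92): continuation = 1/1.04·[0.4800·0.0000 + 0.5200·13.4000] = 6.7000; exercise value = 0.0000 ≤ continuation, so V_d = 6.7000
Node 0 (S = 115): continuation = 1/1.04·[0.4800·0.0000 + 0.5200·6.7000] = 3.3500; exercise value = 0.0000 ≤ continuation, so V_0 = 3.3500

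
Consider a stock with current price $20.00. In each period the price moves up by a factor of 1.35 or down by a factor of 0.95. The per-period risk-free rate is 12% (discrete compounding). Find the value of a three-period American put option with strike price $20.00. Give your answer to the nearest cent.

Risk-neutral probability p = (1 + 0.12 − 0.95)/(1.35 − 0.95) = 0.1700/0.4000 = 0.4250
Terminal stock prices: S_uuu = 49.21, S_uud = 34.63, S_udd = 24.37, S_ddd = 17.15
Terminal payoffs (K − S): max(-29.21, 0) = 0, max(-14.63, 0) = 0, max(-4.367, 0) = 0, max(2.853, 0) = 2.853
Node uu (S = 36.45): continuation = 1/1.12·[0.4250·0.0000 + 0.5750·0.0000] = 0.0000; exercise value = 0.0000 ≤ continuation, so V_uu = 0.0000
Node ud (S = 25.65): continuation = 1/1.12·[0.4250·0.0000 + 0.5750·0.0000] = 0.0000; exercise value = 0.0000 ≤ continuation, so V_ud = 0.0000
Node dd (S = 18.05): continuation = 1/1.12·[0.4250·0.0000 + 0.5750·2.8525] = 1.4645; exercise value = 1.9500 > continuation, so V_dd = 1.9500 (exercise)
Node u (S = 27): continuation = 1/1.12·[0.4250·0.0000 + 0.5750·0.0000] = 0.0000; exercise value = 0.0000 ≤ continuation, so V_u = 0.0000
Node d (S = 19): continuation = 1/1.12·[0.4250·0.0000 + 0.5750·1.9500] = 1.0011; exercise value = 1.0000 ≤ continuation, so V_d = 1.0011
Node 0 (S = 20): continuation = 1/1.12·[0.4250·0.0000 + 0.5750·1.0011] = 0.5140; exercise value = 0.0000 ≤ continuation, so V_0 = 0.5140

$0.51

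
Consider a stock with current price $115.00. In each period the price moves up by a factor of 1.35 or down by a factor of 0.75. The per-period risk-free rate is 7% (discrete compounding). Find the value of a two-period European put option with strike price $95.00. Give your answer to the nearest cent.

$5.77

Risk-neutral probability p = (1 + 0.07 − 0.75)/(1.35 − 0.75) = 0.3200/0.6000 = 0.5333
Terminal stock prices: S_uu = 209.6, S_ud = 116.4, S_dd = 64.69
Terminal payoffs (K − S): max(-114.6, 0) = 0, max(-21.44, 0) = 0, max(30.31, 0) = 30.31
Node u (S = 155.2): V_u = 1/1.07·[0.5333·0.0000 + 0.4667·0.0000] = 0.0000
Node d (S = 86.25): V_d = 1/1.07·[0.5333·0.0000 + 0.4667·30.3125] = 13.2204
Node 0 (S = 115): V_0 = 1/1.07·[0.5333·0.0000 + 0.4667·13.2204] = 5.7659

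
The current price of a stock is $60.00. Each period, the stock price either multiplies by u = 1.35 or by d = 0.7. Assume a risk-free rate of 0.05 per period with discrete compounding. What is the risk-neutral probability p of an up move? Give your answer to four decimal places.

p = 0.5385

Risk-neutral probability p = (1 + 0.05 − 0.7)/(1.35 − 0.7) = 0.3500/0.6500 = 0.5385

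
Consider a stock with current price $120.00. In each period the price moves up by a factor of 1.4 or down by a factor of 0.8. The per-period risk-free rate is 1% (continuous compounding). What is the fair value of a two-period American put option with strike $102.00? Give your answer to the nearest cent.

Risk-neutral probability p = (e^0.01 − 0.8)/(1.4 − 0.8) = 0.2101/0.6000 = 0.3501
Terminal stock prices: S_uu = 235.2, S_ud = 134.4, S_dd = 76.8
Terminal payoffs (K − S): max(-133.2, 0) = 0, max(-32.4, 0) = 0, max(25.2, 0) = 25.2
Node u (S = 168): continuation = e^(−0.01)·[0.3501·0.0000 + 0.6499·0.0000] = 0.0000; exercise value = 0.0000 ≤ continuation, so V_u = 0.0000
Node d (S = 96): continuation = e^(−0.01)·[0.3501·0.0000 + 0.6499·25.2000] = 16.2149; exercise value = 6.0000 ≤ continuation, so V_d = 16.2149
Node 0 (S = 120): continuation = e^(−0.01)·[0.3501·0.0000 + 0.6499·16.2149] = 10.4335; exercise value = 0.0000 ≤ continuation, so V_0 = 10.4335

$10.43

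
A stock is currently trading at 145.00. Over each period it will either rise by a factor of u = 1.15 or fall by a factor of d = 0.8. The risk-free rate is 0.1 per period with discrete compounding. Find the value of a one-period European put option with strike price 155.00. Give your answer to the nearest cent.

5.06

Risk-neutral probability p = (1 + 0.1 − 0.8)/(1.15 − 0.8) = 0.3000/0.3500 = 0.8571
Terminal stock prices: S_u = 166.8, S_d = 116
Terminal payoffs (K − S): max(-11.75, 0) = 0, max(39, 0) = 39
Node 0 (S = 145): V_0 = 1/1.1·[0.8571·0.0000 + 0.1429·39.0000] = 5.0649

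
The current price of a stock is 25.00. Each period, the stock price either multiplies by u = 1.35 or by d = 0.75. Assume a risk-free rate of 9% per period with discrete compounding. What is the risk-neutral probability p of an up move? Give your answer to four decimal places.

Risk-neutral probability p = (1 + 0.09 − 0.75)/(1.35 − 0.75) = 0.3400/0.6000 = 0.5667

p = 0.5667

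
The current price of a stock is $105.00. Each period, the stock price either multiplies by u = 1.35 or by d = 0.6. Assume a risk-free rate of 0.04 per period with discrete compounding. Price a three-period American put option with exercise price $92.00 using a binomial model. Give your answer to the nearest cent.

$15.86

Risk-neutral probability p = (1 + 0.04 − 0.6)/(1.35 − 0.6) = 0.4400/0.7500 = 0.5867
Terminal stock prices: S_uuu = 258.3, S_uud = 114.8, S_udd = 51.03, S_ddd = 22.68
Terminal payoffs (K − S): max(-166.3, 0) = 0, max(-22.82, 0) = 0, max(40.97, 0) = 40.97, max(69.32, 0) = 69.32
Node uu (S = 191.4): continuation = 1/1.04·[0.5867·0.0000 + 0.4133·0.0000] = 0.0000; exercise value = 0.0000 ≤ continuation, so V_uu = 0.0000
Node ud (S = 85.05): continuation = 1/1.04·[0.5867·0.0000 + 0.4133·40.9700] = 16.2829; exercise value = 6.9500 ≤ continuation, so V_ud = 16.2829
Node dd (S = 37.8): continuation = 1/1.04·[0.5867·40.9700 + 0.4133·69.3200] = 50.6615; exercise value = 54.2000 > continuation, so V_dd = 54.2000 (exercise)
Node u (S = 141.8): continuation = 1/1.04·[0.5867·0.0000 + 0.4133·16.2829] = 6.4714; exercise value = 0.0000 ≤ continuation, so V_u = 6.4714
Node d (S = 63): continuation = 1/1.04·[0.5867·16.2829 + 0.4133·54.2000] = 30.7263; exercise value = 29.0000 ≤ continuation, so V_d = 30.7263
Node 0 (S = 105): continuation = 1/1.04·[0.5867·6.4714 + 0.4133·30.7263] = 15.8623; exercise value = 0.0000 ≤ continuation, so V_0 = 15.8623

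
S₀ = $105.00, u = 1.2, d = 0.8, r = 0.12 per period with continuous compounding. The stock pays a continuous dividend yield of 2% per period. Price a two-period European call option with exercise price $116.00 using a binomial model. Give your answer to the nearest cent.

Per-period risk-free factor R = e^0.12 = 1.1275; dividend-adjusted growth = e^(0.12−0.02) = 1.1052.
Risk-neutral probability p = (1.1052 − 0.8)/(1.2 − 0.8) = 0.3052/0.4000 = 0.7629
Terminal stock prices: S_uu = 151.2, S_ud = 100.8, S_dd = 67.2
Terminal payoffs (S − K): max(35.2, 0) = 35.2, max(-15.2, 0) = 0, max(-48.8, 0) = 0
Node u (S = 126): V_u = e^(−0.12)·[0.7629·35.2000 + 0.2371·0.0000] = 23.8183
Node d (S = 84): V_d = e^(−0.12)·[0.7629·0.0000 + 0.2371·0.0000] = 0.0000
Node 0 (S = 105): V_0 = e^(−0.12)·[0.7629·23.8183 + 0.2371·0.0000] = 16.1168

$16.12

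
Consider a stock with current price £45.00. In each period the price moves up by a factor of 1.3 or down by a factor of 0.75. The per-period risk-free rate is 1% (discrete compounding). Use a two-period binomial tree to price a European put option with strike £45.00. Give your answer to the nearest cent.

Risk-neutral probability p = (1 + 0.01 − 0.75)/(1.3 − 0.75) = 0.2600/0.5500 = 0.4727
Terminal stock prices: S_uu = 76.05, S_ud = 43.88, S_dd = 25.31
Terminal payoffs (K − S): max(-31.05, 0) = 0, max(1.125, 0) = 1.125, max(19.69, 0) = 19.69
Node u (S = 58.5): V_u = 1/1.01·[0.4727·0.0000 + 0.5273·1.1250] = 0.5873
Node d (S = 33.75): V_d = 1/1.01·[0.4727·1.1250 + 0.5273·19.6875] = 10.8045
Node 0 (S = 45): V_0 = 1/1.01·[0.4727·0.5873 + 0.5273·10.8045] = 5.9154

£5.92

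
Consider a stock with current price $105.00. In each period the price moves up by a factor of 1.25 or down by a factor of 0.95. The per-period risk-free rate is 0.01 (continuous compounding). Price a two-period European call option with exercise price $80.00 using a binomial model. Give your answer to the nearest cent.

$26.58

Risk-neutral probability p = (e^0.01 − 0.95)/(1.25 − 0.95) = 0.0601/0.3000 = 0.2002
Terminal stock prices: S_uu = 164.1, S_ud = 124.7, S_dd = 94.76
Terminal payoffs (S − K): max(84.06, 0) = 84.06, max(44.69, 0) = 44.69, max(14.76, 0) = 14.76
Node u (S = 131.2): V_u = e^(−0.01)·[0.2002·84.0625 + 0.7998·44.6875] = 52.0460
Node d (S = 99.75): V_d = e^(−0.01)·[0.2002·44.6875 + 0.7998·14.7625] = 20.5460
Node 0 (S = 105): V_0 = e^(−0.01)·[0.2002·52.0460 + 0.7998·20.5460] = 26.5841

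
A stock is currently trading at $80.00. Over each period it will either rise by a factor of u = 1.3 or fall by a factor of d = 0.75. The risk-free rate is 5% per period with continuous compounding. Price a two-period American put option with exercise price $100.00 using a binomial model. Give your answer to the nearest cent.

Risk-neutral probability p = (e^0.05 − 0.75)/(1.3 − 0.75) = 0.3013/0.5500 = 0.5478
Terminal stock prices: S_uu = 135.2, S_ud = 78, S_dd = 45
Terminal payoffs (K − S): max(-35.2, 0) = 0, max(22, 0) = 22, max(55, 0) = 55
Node u (S = 104): continuation = e^(−0.05)·[0.5478·0.0000 + 0.4522·22.0000] = 9.4639; exercise value = 0.0000 ≤ continuation, so V_u = 9.4639
Node d (S = 60): continuation = e^(−0.05)·[0.5478·22.0000 + 0.4522·55.0000] = 35.1229; exercise value = 40.0000 > continuation, so V_d = 40.0000 (exercise)
Node 0 (S = 80): continuation = e^(−0.05)·[0.5478·9.4639 + 0.4522·40.0000] = 22.1383; exercise value = 20.0000 ≤ continuation, so V_0 = 22.1383

$22.14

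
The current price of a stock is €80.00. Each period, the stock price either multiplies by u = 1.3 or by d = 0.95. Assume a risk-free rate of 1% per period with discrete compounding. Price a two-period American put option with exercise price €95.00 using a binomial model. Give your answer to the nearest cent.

€15.59

Risk-neutral probability p = (1 + 0.01 − 0.95)/(1.3 − 0.95) = 0.0600/0.3500 = 0.1714
Terminal stock prices: S_uu = 135.2, S_ud = 98.8, S_dd = 72.2
Terminal payoffs (K − S): max(-40.2, 0) = 0, max(-3.8, 0) = 0, max(22.8, 0) = 22.8
Node u (S = 104): continuation = 1/1.01·[0.1714·0.0000 + 0.8286·0.0000] = 0.0000; exercise value = 0.0000 ≤ continuation, so V_u = 0.0000
Node d (S = 76): continuation = 1/1.01·[0.1714·0.0000 + 0.8286·22.8000] = 18.7044; exercise value = 19.0000 > continuation, so V_d = 19.0000 (exercise)
Node 0 (S = 80): continuation = 1/1.01·[0.1714·0.0000 + 0.8286·19.0000] = 15.5870; exercise value = 15.0000 ≤ continuation, so V_0 = 15.5870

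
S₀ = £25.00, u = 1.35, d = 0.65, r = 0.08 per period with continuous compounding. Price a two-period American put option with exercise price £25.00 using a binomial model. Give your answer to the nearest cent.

£3.69

Risk-neutral probability p = (e^0.08 − 0.65)/(1.35 − 0.65) = 0.4333/0.7000 = 0.6190
Terminal stock prices: S_uu = 45.56, S_ud = 21.94, S_dd = 10.56
Terminal payoffs (K − S): max(-20.56, 0) = 0, max(3.062, 0) = 3.062, max(14.44, 0) = 14.44
Node u (S = 33.75): continuation = e^(−0.08)·[0.6190·0.0000 + 0.3810·3.0625] = 1.0772; exercise value = 0.0000 ≤ continuation, so V_u = 1.0772
Node d (S = 16.25): continuation = e^(−0.08)·[0.6190·3.0625 + 0.3810·14.4375] = 6.8279; exercise value = 8.7500 > continuation, so V_d = 8.7500 (exercise)
Node 0 (S = 25): continuation = e^(−0.08)·[0.6190·1.0772 + 0.3810·8.7500] = 3.6931; exercise value = 0.0000 ≤ continuation, so V_0 = 3.6931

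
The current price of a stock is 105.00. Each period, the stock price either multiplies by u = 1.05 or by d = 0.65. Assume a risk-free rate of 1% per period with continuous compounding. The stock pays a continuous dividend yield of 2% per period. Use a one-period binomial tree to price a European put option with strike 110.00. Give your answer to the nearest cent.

6.20

Per-period risk-free factor R = e^0.01 = 1.0101; dividend-adjusted growth = e^(0.01−0.02) = 0.9900.
Risk-neutral probability p = (0.9900 − 0.65)/(1.05 − 0.65) = 0.3400/0.4000 = 0.8501
Terminal stock prices: S_u = 110.2, S_d = 68.25
Terminal payoffs (K − S): max(-0.25, 0) = 0, max(41.75, 0) = 41.75
Node 0 (S = 105): V_0 = e^(−0.01)·[0.8501·0.0000 + 0.1499·41.7500] = 6.1950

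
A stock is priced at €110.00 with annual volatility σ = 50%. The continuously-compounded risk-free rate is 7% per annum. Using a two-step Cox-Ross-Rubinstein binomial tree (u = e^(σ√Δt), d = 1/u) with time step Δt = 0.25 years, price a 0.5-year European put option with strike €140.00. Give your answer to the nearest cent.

€34.11

CRR parameters: u = e^(σ√Δt) = e^(0.5·√0.25) = 1.2840, d = 1/u = 0.7788
Per-period rate: rΔt = 0.07·0.25 = 0.0175, so R = e^0.0175 = 1.0177
Risk-neutral probability p = (e^0.0175 − 0.7788)/(1.2840 − 0.7788) = 0.2389/0.5052 = 0.4728
Terminal stock prices: S_uu = 181.4, S_ud = 110, S_dd = 66.72
Terminal payoffs (K − S): max(-41.36, 0) = 0, max(30, 0) = 30, max(73.28, 0) = 73.28
Node u (S = 141.2): V_u = e^(−0.0175)·[0.4728·0.0000 + 0.5272·30.0000] = 15.5426
Node d (S = 85.67): V_d = e^(−0.0175)·[0.4728·30.0000 + 0.5272·73.2816] = 51.9032
Node 0 (S = 110): V_0 = e^(−0.0175)·[0.4728·15.5426 + 0.5272·51.9032] = 34.1110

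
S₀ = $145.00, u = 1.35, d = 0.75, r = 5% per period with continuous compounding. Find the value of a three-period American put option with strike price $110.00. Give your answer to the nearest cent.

$6.38

Risk-neutral probability p = (e^0.05 − 0.75)/(1.35 − 0.75) = 0.3013/0.6000 = 0.5021
Terminal stock prices: S_uuu = 356.8, S_uud = 198.2, S_udd = 110.1, S_ddd = 61.17
Terminal payoffs (K − S): max(-246.8, 0) = 0, max(-88.2, 0) = 0, max(-0.1094, 0) = 0, max(48.83, 0) = 48.83
Node uu (S = 264.3): continuation = e^(−0.05)·[0.5021·0.0000 + 0.4979·0.0000] = 0.0000; exercise value = 0.0000 ≤ continuation, so V_uu = 0.0000
Node ud (S = 146.8): continuation = e^(−0.05)·[0.5021·0.0000 + 0.4979·0.0000] = 0.0000; exercise value = 0.0000 ≤ continuation, so V_ud = 0.0000
Node dd (S = 81.56): continuation = e^(−0.05)·[0.5021·0.0000 + 0.4979·48.8281] = 23.1250; exercise value = 28.4375 > continuation, so V_dd = 28.4375 (exercise)
Node u (S = 195.8): continuation = e^(−0.05)·[0.5021·0.0000 + 0.4979·0.0000] = 0.0000; exercise value = 0.0000 ≤ continuation, so V_u = 0.0000
Node d (S = 108.8): continuation = e^(−0.05)·[0.5021·0.0000 + 0.4979·28.4375] = 13.4680; exercise value = 1.2500 ≤ continuation, so V_d = 13.4680
Node 0 (S = 145): continuation = e^(−0.05)·[0.5021·0.0000 + 0.4979·13.4680] = 6.3784; exercise value = 0.0000 ≤ continuation, so V_0 = 6.3784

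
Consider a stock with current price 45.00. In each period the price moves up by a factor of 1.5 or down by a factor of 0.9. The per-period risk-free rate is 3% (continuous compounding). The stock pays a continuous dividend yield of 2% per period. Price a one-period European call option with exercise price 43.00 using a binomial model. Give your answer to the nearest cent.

4.36

Per-period risk-free factor R = e^0.03 = 1.0305; dividend-adjusted growth = e^(0.03−0.02) = 1.0101.
Risk-neutral probability p = (1.0101 − 0.9)/(1.5 − 0.9) = 0.1101/0.6000 = 0.1834
Terminal stock prices: S_u = 67.5, S_d = 40.5
Terminal payoffs (S − K): max(24.5, 0) = 24.5, max(-2.5, 0) = 0
Node 0 (S = 45): V_0 = e^(−0.03)·[0.1834·24.5000 + 0.8166·0.0000] = 4.3609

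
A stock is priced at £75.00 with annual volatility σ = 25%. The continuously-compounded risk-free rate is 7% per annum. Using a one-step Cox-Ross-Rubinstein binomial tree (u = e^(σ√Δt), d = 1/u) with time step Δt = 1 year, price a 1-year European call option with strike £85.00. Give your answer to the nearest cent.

£6.13

CRR parameters: u = e^(σ√Δt) = e^(0.25·√1) = 1.2840, d = 1/u = 0.7788
Per-period rate: rΔt = 0.07·1 = 0.07, so R = e^0.07 = 1.0725
Risk-neutral probability p = (e^0.07 − 0.7788)/(1.2840 − 0.7788) = 0.2937/0.5052 = 0.5813
Terminal stock prices: S_u = 96.3, S_d = 58.41
Terminal payoffs (S − K): max(11.3, 0) = 11.3, max(-26.59, 0) = 0
Node 0 (S = 75): V_0 = e^(−0.07)·[0.5813·11.3019 + 0.4187·0.0000] = 6.1261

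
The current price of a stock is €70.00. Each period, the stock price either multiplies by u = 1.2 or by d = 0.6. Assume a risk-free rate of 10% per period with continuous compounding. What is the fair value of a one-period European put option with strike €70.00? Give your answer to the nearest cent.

€4.00

Risk-neutral probability p = (e^0.1 − 0.6)/(1.2 − 0.6) = 0.5052/0.6000 = 0.8420
Terminal stock prices: S_u = 84, S_d = 42
Terminal payoffs (K − S): max(-14, 0) = 0, max(28, 0) = 28
Node 0 (S = 70): V_0 = e^(−0.1)·[0.8420·0.0000 + 0.1580·28.0000] = 4.0042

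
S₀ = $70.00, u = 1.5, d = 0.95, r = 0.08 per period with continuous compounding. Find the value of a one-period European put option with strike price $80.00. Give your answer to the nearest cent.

Risk-neutral probability p = (e^0.08 − 0.95)/(1.5 − 0.95) = 0.1333/0.5500 = 0.2423
Terminal stock prices: S_u = 105, S_d = 66.5
Terminal payoffs (K − S): max(-25, 0) = 0, max(13.5, 0) = 13.5
Node 0 (S = 70): V_0 = e^(−0.08)·[0.2423·0.0000 + 0.7577·13.5000] = 9.4420

$9.44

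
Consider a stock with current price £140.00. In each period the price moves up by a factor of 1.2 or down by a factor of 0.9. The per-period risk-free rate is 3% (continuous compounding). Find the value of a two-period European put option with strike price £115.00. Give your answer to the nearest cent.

£0.48

Risk-neutral probability p = (e^0.03 − 0.9)/(1.2 − 0.9) = 0.1305/0.3000 = 0.4348
Terminal stock prices: S_uu = 201.6, S_ud = 151.2, S_dd = 113.4
Terminal payoffs (K − S): max(-86.6, 0) = 0, max(-36.2, 0) = 0, max(1.6, 0) = 1.6
Node u (S = 168): V_u = e^(−0.03)·[0.4348·0.0000 + 0.5652·0.0000] = 0.0000
Node d (S = 126): V_d = e^(−0.03)·[0.4348·0.0000 + 0.5652·1.6000] = 0.8775
Node 0 (S = 140): V_0 = e^(−0.03)·[0.4348·0.0000 + 0.5652·0.8775] = 0.4813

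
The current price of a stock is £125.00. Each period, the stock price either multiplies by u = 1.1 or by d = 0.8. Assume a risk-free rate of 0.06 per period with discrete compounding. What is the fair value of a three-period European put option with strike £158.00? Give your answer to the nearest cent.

£12.24

Risk-neutral probability p = (1 + 0.06 − 0.8)/(1.1 − 0.8) = 0.2600/0.3000 = 0.8667
Terminal stock prices: S_uuu = 166.4, S_uud = 121, S_udd = 88, S_ddd = 64
Terminal payoffs (K − S): max(-8.375, 0) = 0, max(37, 0) = 37, max(70, 0) = 70, max(94, 0) = 94
Node uu (S = 151.3): V_uu = 1/1.06·[0.8667·0.0000 + 0.1333·37.0000] = 4.6541
Node ud (S = 110): V_ud = 1/1.06·[0.8667·37.0000 + 0.1333·70.0000] = 39.0566
Node dd (S = 80): V_dd = 1/1.06·[0.8667·70.0000 + 0.1333·94.0000] = 69.0566
Node u (S = 137.5): V_u = 1/1.06·[0.8667·4.6541 + 0.1333·39.0566] = 8.7180
Node d (S = 100): V_d = 1/1.06·[0.8667·39.0566 + 0.1333·69.0566] = 40.6194
Node 0 (S = 125): V_0 = 1/1.06·[0.8667·8.7180 + 0.1333·40.6194] = 12.2373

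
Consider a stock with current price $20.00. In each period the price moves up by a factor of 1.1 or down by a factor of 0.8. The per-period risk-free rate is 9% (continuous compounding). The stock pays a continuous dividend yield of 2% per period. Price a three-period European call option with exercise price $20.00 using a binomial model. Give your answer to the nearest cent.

Per-period risk-free factor R = e^0.09 = 1.0942; dividend-adjusted growth = e^(0.09−0.02) = 1.0725.
Risk-neutral probability p = (1.0725 − 0.8)/(1.1 − 0.8) = 0.2725/0.3000 = 0.9084
Terminal stock prices: S_uuu = 26.62, S_uud = 19.36, S_udd = 14.08, S_ddd = 10.24
Terminal payoffs (S − K): max(6.62, 0) = 6.62, max(-0.64, 0) = 0, max(-5.92, 0) = 0, max(-9.76, 0) = 0
Node uu (S = 24.2): V_uu = e^(−0.09)·[0.9084·6.6200 + 0.0916·0.0000] = 5.4958
Node ud (S = 17.6): V_ud = e^(−0.09)·[0.9084·0.0000 + 0.0916·0.0000] = 0.0000
Node dd (S = 12.8): V_dd = e^(−0.09)·[0.9084·0.0000 + 0.0916·0.0000] = 0.0000
Node u (S = 22): V_u = e^(−0.09)·[0.9084·5.4958 + 0.0916·0.0000] = 4.5625
Node d (S = 16): V_d = e^(−0.09)·[0.9084·0.0000 + 0.0916·0.0000] = 0.0000
Node 0 (S = 20): V_0 = e^(−0.09)·[0.9084·4.5625 + 0.0916·0.0000] = 3.7877

$3.79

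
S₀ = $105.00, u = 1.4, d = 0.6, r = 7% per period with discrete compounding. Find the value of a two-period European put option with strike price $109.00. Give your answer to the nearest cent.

$19.39

Risk-neutral probability p = (1 + 0.07 − 0.6)/(1.4 − 0.6) = 0.4700/0.8000 = 0.5875
Terminal stock prices: S_uu = 205.8, S_ud = 88.2, S_dd = 37.8
Terminal payoffs (K − S): max(-96.8, 0) = 0, max(20.8, 0) = 20.8, max(71.2, 0) = 71.2
Node u (S = 147): V_u = 1/1.07·[0.5875·0.0000 + 0.4125·20.8000] = 8.0187
Node d (S = 63): V_d = 1/1.07·[0.5875·20.8000 + 0.4125·71.2000] = 38.8692
Node 0 (S = 105): V_0 = 1/1.07·[0.5875·8.0187 + 0.4125·38.8692] = 19.3874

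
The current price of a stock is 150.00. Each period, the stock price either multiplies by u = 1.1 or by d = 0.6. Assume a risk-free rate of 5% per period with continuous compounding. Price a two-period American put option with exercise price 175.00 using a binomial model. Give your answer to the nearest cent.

25.00

Risk-neutral probability p = (e^0.05 − 0.6)/(1.1 − 0.6) = 0.4513/0.5000 = 0.9025
Terminal stock prices: S_uu = 181.5, S_ud = 99, S_dd = 54
Terminal payoffs (K − S): max(-6.5, 0) = 0, max(76, 0) = 76, max(121, 0) = 121
Node u (S = 165): continuation = e^(−0.05)·[0.9025·0.0000 + 0.0975·76.0000] = 7.0456; exercise value = 10.0000 > continuation, so V_u = 10.0000 (exercise)
Node d (S = 90): continuation = e^(−0.05)·[0.9025·76.0000 + 0.0975·121.0000] = 76.4651; exercise value = 85.0000 > continuation, so V_d = 85.0000 (exercise)
Node 0 (S = 150): continuation = e^(−0.05)·[0.9025·10.0000 + 0.0975·85.0000] = 16.4651; exercise value = 25.0000 > continuation, so V_0 = 25.0000 (exercise)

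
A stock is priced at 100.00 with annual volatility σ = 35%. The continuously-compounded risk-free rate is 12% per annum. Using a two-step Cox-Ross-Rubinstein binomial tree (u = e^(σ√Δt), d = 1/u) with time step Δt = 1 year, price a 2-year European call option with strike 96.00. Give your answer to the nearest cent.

CRR parameters: u = e^(σ√Δt) = e^(0.35·√1) = 1.4191, d = 1/u = 0.7047
Per-period rate: rΔt = 0.12·1 = 0.12, so R = e^0.12 = 1.1275
Risk-neutral probability p = (e^0.12 − 0.7047)/(1.4191 − 0.7047) = 0.4228/0.7144 = 0.5919
Terminal stock prices: S_uu = 201.4, S_ud = 100, S_dd = 49.66
Terminal payoffs (S − K): max(105.4, 0) = 105.4, max(4, 0) = 4, max(-46.34, 0) = 0
Node u (S = 141.9): V_u = e^(−0.12)·[0.5919·105.3753 + 0.4081·4.0000] = 56.7624
Node d (S = 70.47): V_d = e^(−0.12)·[0.5919·4.0000 + 0.4081·0.0000] = 2.0997
Node 0 (S = 100): V_0 = e^(−0.12)·[0.5919·56.7624 + 0.4081·2.0997] = 30.5562

30.56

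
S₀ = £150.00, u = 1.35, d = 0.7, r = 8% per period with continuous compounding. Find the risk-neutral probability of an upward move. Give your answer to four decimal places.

p = 0.5897

Risk-neutral probability p = (e^0.08 − 0.7)/(1.35 − 0.7) = 0.3833/0.6500 = 0.5897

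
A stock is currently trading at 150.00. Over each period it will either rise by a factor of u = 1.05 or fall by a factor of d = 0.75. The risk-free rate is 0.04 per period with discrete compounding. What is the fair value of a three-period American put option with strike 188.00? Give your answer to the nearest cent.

Risk-neutral probability p = (1 + 0.04 − 0.75)/(1.05 − 0.75) = 0.2900/0.3000 = 0.9667
Terminal stock prices: S_uuu = 173.6, S_uud = 124, S_udd = 88.59, S_ddd = 63.28
Terminal payoffs (K − S): max(14.36, 0) = 14.36, max(63.97, 0) = 63.97, max(99.41, 0) = 99.41, max(124.7, 0) = 124.7
Node uu (S = 165.4): continuation = 1/1.04·[0.9667·14.3562 + 0.0333·63.9688] = 15.3942; exercise value = 22.6250 > continuation, so V_uu = 22.6250 (exercise)
Node ud (S = 118.1): continuation = 1/1.04·[0.9667·63.9688 + 0.0333·99.4062] = 62.6442; exercise value = 69.8750 > continuation, so V_ud = 69.8750 (exercise)
Node dd (S = 84.38): continuation = 1/1.04·[0.9667·99.4062 + 0.0333·124.7188] = 96.3942; exercise value = 103.6250 > continuation, so V_dd = 103.6250 (exercise)
Node u (S = 157.5): continuation = 1/1.04·[0.9667·22.6250 + 0.0333·69.8750] = 23.2692; exercise value = 30.5000 > continuation, so V_u = 30.5000 (exercise)
Node d (S = 112.5): continuation = 1/1.04·[0.9667·69.8750 + 0.0333·103.6250] = 68.2692; exercise value = 75.5000 > continuation, so V_d = 75.5000 (exercise)
Node 0 (S = 150): continuation = 1/1.04·[0.9667·30.5000 + 0.0333·75.5000] = 30.7692; exercise value = 38.0000 > continuation, so V_0 = 38.0000 (exercise)

38.00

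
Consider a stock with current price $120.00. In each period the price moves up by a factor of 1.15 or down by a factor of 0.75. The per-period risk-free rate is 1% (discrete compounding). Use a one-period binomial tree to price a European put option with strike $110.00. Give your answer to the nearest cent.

Risk-neutral probability p = (1 + 0.01 − 0.75)/(1.15 − 0.75) = 0.2600/0.4000 = 0.6500
Terminal stock prices: S_u = 138, S_d = 90
Terminal payoffs (K − S): max(-28, 0) = 0, max(20, 0) = 20
Node 0 (S = 120): V_0 = 1/1.01·[0.6500·0.0000 + 0.3500·20.0000] = 6.9307

$6.93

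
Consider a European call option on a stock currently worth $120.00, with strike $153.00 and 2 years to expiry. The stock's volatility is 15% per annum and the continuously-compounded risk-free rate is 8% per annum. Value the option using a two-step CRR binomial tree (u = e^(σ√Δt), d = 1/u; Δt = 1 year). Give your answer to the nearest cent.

CRR parameters: u = e^(σ√Δt) = e^(0.15·√1) = 1.1618, d = 1/u = 0.8607
Per-period rate: rΔt = 0.08·1 = 0.08, so R = e^0.08 = 1.0833
Risk-neutral probability p = (e^0.08 − 0.8607)/(1.1618 − 0.8607) = 0.2226/0.3011 = 0.7392
Terminal stock prices: S_uu = 162, S_ud = 120, S_dd = 88.9
Terminal payoffs (S − K): max(8.983, 0) = 8.983, max(-33, 0) = 0, max(-64.1, 0) = 0
Node u (S = 139.4): V_u = e^(−0.08)·[0.7392·8.9831 + 0.2608·0.0000] = 6.1294
Node d (S = 103.3): V_d = e^(−0.08)·[0.7392·0.0000 + 0.2608·0.0000] = 0.0000
Node 0 (S = 120): V_0 = e^(−0.08)·[0.7392·6.1294 + 0.2608·0.0000] = 4.1822

$4.18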